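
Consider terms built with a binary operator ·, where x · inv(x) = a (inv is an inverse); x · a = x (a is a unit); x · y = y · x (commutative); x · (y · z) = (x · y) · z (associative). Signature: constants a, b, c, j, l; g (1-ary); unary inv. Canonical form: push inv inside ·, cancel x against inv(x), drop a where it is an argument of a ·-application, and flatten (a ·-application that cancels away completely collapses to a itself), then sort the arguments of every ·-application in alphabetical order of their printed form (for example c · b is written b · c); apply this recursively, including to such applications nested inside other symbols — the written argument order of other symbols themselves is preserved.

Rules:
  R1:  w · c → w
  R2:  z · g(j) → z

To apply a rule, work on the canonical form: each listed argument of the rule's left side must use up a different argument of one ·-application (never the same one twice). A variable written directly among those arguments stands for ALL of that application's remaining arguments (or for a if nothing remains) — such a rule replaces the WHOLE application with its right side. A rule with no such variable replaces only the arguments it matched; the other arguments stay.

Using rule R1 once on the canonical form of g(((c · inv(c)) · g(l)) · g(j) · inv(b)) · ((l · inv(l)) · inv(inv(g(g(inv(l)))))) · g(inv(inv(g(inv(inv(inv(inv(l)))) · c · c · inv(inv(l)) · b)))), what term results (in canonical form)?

Canonical form:  g(g(b · c · c · l · l)) · g(g(inv(l))) · g(g(j) · g(l) · inv(b))
Match R1:  consume c;  w := b · c · l · l
Every leftover argument binds to the variable; the entire application is replaced.
Giving:  g(g(b · c · l · l)) · g(g(inv(l))) · g(g(j) · g(l) · inv(b))

Answer: g(g(b · c · l · l)) · g(g(inv(l))) · g(g(j) · g(l) · inv(b))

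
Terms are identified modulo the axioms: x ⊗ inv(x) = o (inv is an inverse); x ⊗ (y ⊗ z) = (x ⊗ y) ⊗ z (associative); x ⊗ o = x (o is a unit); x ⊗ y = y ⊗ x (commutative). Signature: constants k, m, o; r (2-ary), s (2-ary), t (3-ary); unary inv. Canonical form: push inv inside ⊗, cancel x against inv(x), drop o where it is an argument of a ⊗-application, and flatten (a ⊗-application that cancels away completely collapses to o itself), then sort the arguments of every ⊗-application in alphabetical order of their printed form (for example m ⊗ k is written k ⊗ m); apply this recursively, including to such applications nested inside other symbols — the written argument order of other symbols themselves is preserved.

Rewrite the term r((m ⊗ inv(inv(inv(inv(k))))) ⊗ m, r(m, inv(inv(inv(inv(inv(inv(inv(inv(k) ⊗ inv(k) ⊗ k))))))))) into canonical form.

Descend into:  (m ⊗ inv(inv(inv(inv(k))))) ⊗ m
Push inv inside:  distribute inv over ⊗ and collapse double inv
Collect terms:  m ⊗ m ⊗ k
Sort:  k ⊗ m ⊗ m
Reassemble:  r(k ⊗ m ⊗ m, r(m, k))

Answer: r(k ⊗ m ⊗ m, r(m, k))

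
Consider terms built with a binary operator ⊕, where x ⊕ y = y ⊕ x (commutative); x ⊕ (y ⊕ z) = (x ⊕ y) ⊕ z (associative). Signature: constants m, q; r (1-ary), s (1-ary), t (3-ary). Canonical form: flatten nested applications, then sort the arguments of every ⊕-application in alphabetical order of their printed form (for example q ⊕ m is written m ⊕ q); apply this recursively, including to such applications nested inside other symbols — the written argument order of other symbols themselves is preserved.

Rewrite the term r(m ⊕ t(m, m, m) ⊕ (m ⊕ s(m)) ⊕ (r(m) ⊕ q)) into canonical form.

Focus inside:  m ⊕ t(m, m, m) ⊕ (m ⊕ s(m)) ⊕ (r(m) ⊕ q)
Flatten:  m ⊕ t(m, m, m) ⊕ m ⊕ s(m) ⊕ r(m) ⊕ q
Order the arguments:  m ⊕ m ⊕ q ⊕ r(m) ⊕ s(m) ⊕ t(m, m, m)
Reassemble:  r(m ⊕ m ⊕ q ⊕ r(m) ⊕ s(m) ⊕ t(m, m, m))

Answer: r(m ⊕ m ⊕ q ⊕ r(m) ⊕ s(m) ⊕ t(m, m, m))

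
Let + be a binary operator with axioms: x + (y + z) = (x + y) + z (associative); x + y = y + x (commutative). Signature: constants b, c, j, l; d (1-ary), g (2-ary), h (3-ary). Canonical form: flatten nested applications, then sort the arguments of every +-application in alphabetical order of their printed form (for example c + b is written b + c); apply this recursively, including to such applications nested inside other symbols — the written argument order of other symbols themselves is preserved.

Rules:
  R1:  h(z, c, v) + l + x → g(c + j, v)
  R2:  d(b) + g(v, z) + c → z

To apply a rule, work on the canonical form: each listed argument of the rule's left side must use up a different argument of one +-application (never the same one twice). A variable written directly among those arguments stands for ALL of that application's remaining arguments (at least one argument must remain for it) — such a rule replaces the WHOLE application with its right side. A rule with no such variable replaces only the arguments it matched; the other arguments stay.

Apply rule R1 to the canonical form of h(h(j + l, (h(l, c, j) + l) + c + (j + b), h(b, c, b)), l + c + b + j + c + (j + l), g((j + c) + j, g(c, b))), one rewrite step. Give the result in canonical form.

Answer: h(h(j + l, g(c + j, j), h(b, c, b)), b + c + c + j + j + l + l, g(c + j + j, g(c, b)))

Derivation:
Canonical form:  h(h(j + l, b + c + h(l, c, j) + j + l, h(b, c, b)), b + c + c + j + j + l + l, g(c + j + j, g(c, b)))
Match R1:  consume h(l, c, j), l;  v := j, x := b + c + j, z := l
The variable takes the whole remainder — replace the entire application.
Result:  h(h(j + l, g(c + j, j), h(b, c, b)), b + c + c + j + j + l + l, g(c + j + j, g(c, b)))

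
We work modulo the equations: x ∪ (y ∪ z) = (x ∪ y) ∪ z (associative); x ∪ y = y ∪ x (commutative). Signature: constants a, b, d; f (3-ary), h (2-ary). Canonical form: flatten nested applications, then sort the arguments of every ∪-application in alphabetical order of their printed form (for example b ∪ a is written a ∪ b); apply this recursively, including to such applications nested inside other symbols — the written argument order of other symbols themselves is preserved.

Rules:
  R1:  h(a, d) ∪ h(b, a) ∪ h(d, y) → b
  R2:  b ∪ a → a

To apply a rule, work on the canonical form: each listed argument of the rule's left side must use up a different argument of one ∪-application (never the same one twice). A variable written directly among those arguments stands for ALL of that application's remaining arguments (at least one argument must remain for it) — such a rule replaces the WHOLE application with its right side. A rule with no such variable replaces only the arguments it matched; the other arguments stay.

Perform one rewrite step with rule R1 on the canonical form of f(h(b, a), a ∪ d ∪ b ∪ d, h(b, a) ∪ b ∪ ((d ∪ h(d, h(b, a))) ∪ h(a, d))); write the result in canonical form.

Answer: f(h(b, a), a ∪ b ∪ d ∪ d, b ∪ b ∪ d)

Derivation:
Canonical form:  f(h(b, a), a ∪ b ∪ d ∪ d, b ∪ d ∪ h(a, d) ∪ h(b, a) ∪ h(d, h(b, a)))
Apply R1:  consuming h(a, d), h(b, a), h(d, h(b, a));  y := h(b, a)
Giving:  f(h(b, a), a ∪ b ∪ d ∪ d, b ∪ b ∪ d)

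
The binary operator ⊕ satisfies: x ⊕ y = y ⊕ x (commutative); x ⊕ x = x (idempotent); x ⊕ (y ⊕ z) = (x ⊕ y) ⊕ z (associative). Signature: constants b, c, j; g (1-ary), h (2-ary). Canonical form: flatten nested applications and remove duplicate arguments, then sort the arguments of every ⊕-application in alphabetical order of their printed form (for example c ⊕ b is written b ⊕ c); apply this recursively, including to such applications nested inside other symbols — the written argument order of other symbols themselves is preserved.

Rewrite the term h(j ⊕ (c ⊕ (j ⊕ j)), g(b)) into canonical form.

Work inside:  j ⊕ (c ⊕ (j ⊕ j))
Un-nest:  j ⊕ c ⊕ j ⊕ j
Deduplicate:  drop duplicate j, j
Order the arguments:  c ⊕ j
Put back:  h(c ⊕ j, g(b))

Answer: h(c ⊕ j, g(b))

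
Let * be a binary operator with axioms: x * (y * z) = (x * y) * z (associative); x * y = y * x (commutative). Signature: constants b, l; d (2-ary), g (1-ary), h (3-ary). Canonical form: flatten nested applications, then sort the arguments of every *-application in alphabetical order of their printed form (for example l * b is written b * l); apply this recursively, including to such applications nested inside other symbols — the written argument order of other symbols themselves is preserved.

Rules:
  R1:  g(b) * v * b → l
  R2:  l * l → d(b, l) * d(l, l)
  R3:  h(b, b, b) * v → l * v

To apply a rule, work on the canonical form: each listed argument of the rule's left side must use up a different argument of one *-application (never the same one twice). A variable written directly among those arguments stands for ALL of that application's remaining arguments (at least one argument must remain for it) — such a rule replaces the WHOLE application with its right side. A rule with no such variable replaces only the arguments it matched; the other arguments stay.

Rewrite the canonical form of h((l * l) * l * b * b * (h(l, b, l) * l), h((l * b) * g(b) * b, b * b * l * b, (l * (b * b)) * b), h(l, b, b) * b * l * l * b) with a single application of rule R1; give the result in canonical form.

Canonical form:  h(b * b * h(l, b, l) * l * l * l * l, h(b * b * g(b) * l, b * b * b * l, b * b * b * l), b * b * h(l, b, b) * l * l)
Apply R1:  consuming b, g(b);  v := b * l
The variable takes the whole remainder — replace the entire application.
Giving:  h(b * b * h(l, b, l) * l * l * l * l, h(l, b * b * b * l, b * b * b * l), b * b * h(l, b, b) * l * l)

Answer: h(b * b * h(l, b, l) * l * l * l * l, h(l, b * b * b * l, b * b * b * l), b * b * h(l, b, b) * l * l)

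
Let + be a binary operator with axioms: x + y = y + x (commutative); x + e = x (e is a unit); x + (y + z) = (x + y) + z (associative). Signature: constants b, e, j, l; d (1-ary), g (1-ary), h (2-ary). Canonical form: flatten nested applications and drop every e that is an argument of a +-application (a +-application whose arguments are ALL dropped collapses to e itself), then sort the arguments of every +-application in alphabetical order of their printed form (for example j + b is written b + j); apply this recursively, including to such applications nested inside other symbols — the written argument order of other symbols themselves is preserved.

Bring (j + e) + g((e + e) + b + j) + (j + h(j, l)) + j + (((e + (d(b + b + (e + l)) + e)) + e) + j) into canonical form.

Answer: d(b + b + l) + g(b + j) + h(j, l) + j + j + j + j

Derivation:
Un-nest:  j + e + g((e + e) + b + j) + j + h(j, l) + j + e + d(b + b + (e + l)) + e + e + j
Simplify inside:  g((e + e) + b + j)  →  g(b + j)
Simplify inside:  d(b + b + (e + l))  →  d(b + b + l)
Units out:  drop e (×4)
Order the arguments:  d(b + b + l) + g(b + j) + h(j, l) + j + j + j + j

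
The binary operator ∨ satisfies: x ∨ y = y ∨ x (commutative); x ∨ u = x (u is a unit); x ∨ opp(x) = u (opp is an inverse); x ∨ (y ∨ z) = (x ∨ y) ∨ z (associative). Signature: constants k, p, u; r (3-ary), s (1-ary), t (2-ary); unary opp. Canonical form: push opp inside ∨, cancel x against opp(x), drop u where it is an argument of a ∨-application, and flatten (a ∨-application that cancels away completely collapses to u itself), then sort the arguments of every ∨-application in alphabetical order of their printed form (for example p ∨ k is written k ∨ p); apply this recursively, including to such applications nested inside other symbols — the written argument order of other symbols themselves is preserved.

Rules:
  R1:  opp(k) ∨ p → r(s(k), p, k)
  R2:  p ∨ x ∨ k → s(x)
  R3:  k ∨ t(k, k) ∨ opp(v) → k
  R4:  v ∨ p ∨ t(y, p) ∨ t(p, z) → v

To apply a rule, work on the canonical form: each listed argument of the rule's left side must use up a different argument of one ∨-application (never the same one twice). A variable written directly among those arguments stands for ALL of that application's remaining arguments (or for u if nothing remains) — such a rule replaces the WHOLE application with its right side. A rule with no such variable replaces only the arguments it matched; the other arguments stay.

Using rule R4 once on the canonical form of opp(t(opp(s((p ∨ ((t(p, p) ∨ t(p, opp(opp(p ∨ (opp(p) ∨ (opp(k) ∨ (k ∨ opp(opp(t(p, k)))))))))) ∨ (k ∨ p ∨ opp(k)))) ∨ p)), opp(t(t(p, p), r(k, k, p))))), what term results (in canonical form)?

Canonical form:  opp(t(opp(s(p ∨ p ∨ p ∨ t(p, p) ∨ t(p, t(p, k)))), opp(t(t(p, p), r(k, k, p)))))
Match R4:  consume p, t(p, p), t(p, t(p, k));  v := p ∨ p, y := p, z := t(p, k)
The extension variable absorbs all remaining arguments, so the whole application is rewritten.
New term:  opp(t(opp(s(p ∨ p)), opp(t(t(p, p), r(k, k, p)))))

Answer: opp(t(opp(s(p ∨ p)), opp(t(t(p, p), r(k, k, p)))))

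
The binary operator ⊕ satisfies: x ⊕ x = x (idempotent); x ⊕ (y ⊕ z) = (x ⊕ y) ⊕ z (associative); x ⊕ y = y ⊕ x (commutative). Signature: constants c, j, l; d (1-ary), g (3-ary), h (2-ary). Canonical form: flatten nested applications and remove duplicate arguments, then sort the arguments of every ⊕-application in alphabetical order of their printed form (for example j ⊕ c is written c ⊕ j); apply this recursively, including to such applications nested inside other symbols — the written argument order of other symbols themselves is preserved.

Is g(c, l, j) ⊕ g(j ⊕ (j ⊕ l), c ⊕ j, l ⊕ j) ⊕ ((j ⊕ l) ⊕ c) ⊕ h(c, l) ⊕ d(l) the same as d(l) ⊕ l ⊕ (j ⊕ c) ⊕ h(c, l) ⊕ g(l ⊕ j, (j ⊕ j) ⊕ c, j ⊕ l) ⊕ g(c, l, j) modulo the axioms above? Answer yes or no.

Left:  g(c, l, j) ⊕ g(j ⊕ (j ⊕ l), c ⊕ j, l ⊕ j) ⊕ ((j ⊕ l) ⊕ c) ⊕ h(c, l) ⊕ d(l)
  Flatten:  g(c, l, j) ⊕ g(j ⊕ (j ⊕ l), c ⊕ j, l ⊕ j) ⊕ j ⊕ l ⊕ c ⊕ h(c, l) ⊕ d(l)
  Inside:  g(j ⊕ (j ⊕ l), c ⊕ j, l ⊕ j)  →  g(j ⊕ l, c ⊕ j, j ⊕ l)
  Sort:  c ⊕ d(l) ⊕ g(c, l, j) ⊕ g(j ⊕ l, c ⊕ j, j ⊕ l) ⊕ h(c, l) ⊕ j ⊕ l
Right:  d(l) ⊕ l ⊕ (j ⊕ c) ⊕ h(c, l) ⊕ g(l ⊕ j, (j ⊕ j) ⊕ c, j ⊕ l) ⊕ g(c, l, j)
  Merge nested applications:  d(l) ⊕ l ⊕ j ⊕ c ⊕ h(c, l) ⊕ g(l ⊕ j, (j ⊕ j) ⊕ c, j ⊕ l) ⊕ g(c, l, j)
  Inside:  g(l ⊕ j, (j ⊕ j) ⊕ c, j ⊕ l)  →  g(j ⊕ l, c ⊕ j, j ⊕ l)
  Sort arguments:  c ⊕ d(l) ⊕ g(c, l, j) ⊕ g(j ⊕ l, c ⊕ j, j ⊕ l) ⊕ h(c, l) ⊕ j ⊕ l

Answer: yes — both canonical forms are c ⊕ d(l) ⊕ g(c, l, j) ⊕ g(j ⊕ l, c ⊕ j, j ⊕ l) ⊕ h(c, l) ⊕ j ⊕ l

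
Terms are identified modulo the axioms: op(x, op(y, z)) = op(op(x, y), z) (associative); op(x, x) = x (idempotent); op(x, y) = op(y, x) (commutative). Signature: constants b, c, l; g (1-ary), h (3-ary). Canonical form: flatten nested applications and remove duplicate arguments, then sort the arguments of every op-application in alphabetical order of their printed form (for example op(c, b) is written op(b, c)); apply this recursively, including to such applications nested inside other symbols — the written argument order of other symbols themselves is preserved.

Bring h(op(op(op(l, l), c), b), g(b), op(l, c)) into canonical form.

Focus inside:  op(op(op(l, l), c), b)
Un-nest:  op(l, l, c, b)
Drop duplicates:  drop duplicate l
Sort:  op(b, c, l)
Put back:  h(op(b, c, l), g(b), op(c, l))

Answer: h(op(b, c, l), g(b), op(c, l))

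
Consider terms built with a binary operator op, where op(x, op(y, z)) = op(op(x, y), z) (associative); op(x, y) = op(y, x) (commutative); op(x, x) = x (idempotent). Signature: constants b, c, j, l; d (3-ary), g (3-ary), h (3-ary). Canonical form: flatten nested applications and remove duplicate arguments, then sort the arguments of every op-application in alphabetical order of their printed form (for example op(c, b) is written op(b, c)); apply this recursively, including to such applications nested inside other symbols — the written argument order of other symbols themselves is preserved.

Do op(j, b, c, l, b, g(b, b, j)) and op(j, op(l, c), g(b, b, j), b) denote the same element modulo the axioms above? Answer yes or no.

Answer: yes — both canonical forms are op(b, c, g(b, b, j), j, l)

Derivation:
Left:  op(j, b, c, l, b, g(b, b, j))
  Idempotence:  drop duplicate b
  Sort:  op(b, c, g(b, b, j), j, l)
Right:  op(j, op(l, c), g(b, b, j), b)
  Flatten:  op(j, l, c, g(b, b, j), b)
  Sort arguments:  op(b, c, g(b, b, j), j, l)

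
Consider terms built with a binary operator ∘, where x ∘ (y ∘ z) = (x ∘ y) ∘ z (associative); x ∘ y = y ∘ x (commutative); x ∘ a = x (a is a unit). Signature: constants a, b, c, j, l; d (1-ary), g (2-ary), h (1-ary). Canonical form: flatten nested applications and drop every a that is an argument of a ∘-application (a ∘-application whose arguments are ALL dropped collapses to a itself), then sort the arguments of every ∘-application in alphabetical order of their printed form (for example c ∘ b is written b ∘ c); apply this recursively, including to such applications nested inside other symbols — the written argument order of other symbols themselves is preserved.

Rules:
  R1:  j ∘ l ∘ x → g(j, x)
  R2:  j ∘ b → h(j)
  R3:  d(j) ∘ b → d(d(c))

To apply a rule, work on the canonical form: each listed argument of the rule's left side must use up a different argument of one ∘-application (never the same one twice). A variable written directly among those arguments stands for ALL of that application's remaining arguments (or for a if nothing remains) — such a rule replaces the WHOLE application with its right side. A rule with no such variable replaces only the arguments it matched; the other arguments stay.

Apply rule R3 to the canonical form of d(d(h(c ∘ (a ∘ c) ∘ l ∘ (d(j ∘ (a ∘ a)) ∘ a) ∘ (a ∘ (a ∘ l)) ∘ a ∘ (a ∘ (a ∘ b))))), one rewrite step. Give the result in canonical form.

Answer: d(d(h(c ∘ c ∘ d(d(c)) ∘ l ∘ l)))

Derivation:
Canonical form:  d(d(h(b ∘ c ∘ c ∘ d(j) ∘ l ∘ l)))
Match R3:  consume b, d(j)
Giving:  d(d(h(c ∘ c ∘ d(d(c)) ∘ l ∘ l)))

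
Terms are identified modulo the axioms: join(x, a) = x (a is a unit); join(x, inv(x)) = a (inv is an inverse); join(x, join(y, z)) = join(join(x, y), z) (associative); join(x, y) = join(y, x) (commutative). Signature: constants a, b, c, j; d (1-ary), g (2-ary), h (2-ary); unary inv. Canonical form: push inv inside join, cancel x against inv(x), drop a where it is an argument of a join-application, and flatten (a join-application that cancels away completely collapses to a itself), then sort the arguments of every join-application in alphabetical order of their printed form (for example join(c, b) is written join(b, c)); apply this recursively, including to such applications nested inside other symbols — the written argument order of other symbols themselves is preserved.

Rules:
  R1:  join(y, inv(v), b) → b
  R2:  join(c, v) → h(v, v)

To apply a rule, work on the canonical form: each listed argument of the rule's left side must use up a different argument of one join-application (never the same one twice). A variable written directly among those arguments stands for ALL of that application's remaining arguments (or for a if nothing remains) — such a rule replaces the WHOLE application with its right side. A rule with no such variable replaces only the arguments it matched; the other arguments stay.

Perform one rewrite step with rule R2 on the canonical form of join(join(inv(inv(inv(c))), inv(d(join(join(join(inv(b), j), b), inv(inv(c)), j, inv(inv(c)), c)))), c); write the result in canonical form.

Canonical form:  inv(d(join(c, c, c, j, j)))
R2 matches:  uses c;  v := join(c, c, j, j)
The variable takes the whole remainder — replace the entire application.
New term:  inv(d(h(join(c, c, j, j), join(c, c, j, j))))

Answer: inv(d(h(join(c, c, j, j), join(c, c, j, j))))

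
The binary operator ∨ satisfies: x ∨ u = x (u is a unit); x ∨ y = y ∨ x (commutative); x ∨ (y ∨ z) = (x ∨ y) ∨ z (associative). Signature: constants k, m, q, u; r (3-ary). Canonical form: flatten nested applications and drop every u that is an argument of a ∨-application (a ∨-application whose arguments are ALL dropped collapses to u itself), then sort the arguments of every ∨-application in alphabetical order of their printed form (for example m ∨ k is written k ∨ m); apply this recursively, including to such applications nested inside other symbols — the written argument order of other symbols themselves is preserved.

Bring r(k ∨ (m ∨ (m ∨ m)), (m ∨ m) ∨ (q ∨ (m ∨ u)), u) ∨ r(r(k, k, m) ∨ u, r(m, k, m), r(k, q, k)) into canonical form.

Canonicalize subterm:  r(k ∨ (m ∨ (m ∨ m)), (m ∨ m) ∨ (q ∨ (m ∨ u)), u)  →  r(k ∨ m ∨ m ∨ m, m ∨ m ∨ m ∨ q, u)
Inside:  r(r(k, k, m) ∨ u, r(m, k, m), r(k, q, k))  →  r(r(k, k, m), r(m, k, m), r(k, q, k))
Sort arguments:  r(k ∨ m ∨ m ∨ m, m ∨ m ∨ m ∨ q, u) ∨ r(r(k, k, m), r(m, k, m), r(k, q, k))

Answer: r(k ∨ m ∨ m ∨ m, m ∨ m ∨ m ∨ q, u) ∨ r(r(k, k, m), r(m, k, m), r(k, q, k))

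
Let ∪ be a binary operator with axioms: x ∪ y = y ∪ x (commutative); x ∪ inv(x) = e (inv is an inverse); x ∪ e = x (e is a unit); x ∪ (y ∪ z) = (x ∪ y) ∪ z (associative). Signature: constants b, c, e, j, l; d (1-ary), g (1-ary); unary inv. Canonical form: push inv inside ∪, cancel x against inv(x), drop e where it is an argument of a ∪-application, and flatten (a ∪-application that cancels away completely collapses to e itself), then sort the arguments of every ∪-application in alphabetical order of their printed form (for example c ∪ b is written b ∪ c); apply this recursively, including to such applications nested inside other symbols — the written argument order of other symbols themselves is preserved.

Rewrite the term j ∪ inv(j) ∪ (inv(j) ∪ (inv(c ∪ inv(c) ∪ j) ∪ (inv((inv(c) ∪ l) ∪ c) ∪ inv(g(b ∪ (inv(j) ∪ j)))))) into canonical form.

Push inv inside:  distribute inv over ∪ and collapse double inv
Cancel inverse pairs:  c cancels
Collect terms:  inv(j) ∪ inv(j) ∪ inv(l) ∪ inv(g(b))
Sort arguments:  inv(g(b)) ∪ inv(j) ∪ inv(j) ∪ inv(l)

Answer: inv(g(b)) ∪ inv(j) ∪ inv(j) ∪ inv(l)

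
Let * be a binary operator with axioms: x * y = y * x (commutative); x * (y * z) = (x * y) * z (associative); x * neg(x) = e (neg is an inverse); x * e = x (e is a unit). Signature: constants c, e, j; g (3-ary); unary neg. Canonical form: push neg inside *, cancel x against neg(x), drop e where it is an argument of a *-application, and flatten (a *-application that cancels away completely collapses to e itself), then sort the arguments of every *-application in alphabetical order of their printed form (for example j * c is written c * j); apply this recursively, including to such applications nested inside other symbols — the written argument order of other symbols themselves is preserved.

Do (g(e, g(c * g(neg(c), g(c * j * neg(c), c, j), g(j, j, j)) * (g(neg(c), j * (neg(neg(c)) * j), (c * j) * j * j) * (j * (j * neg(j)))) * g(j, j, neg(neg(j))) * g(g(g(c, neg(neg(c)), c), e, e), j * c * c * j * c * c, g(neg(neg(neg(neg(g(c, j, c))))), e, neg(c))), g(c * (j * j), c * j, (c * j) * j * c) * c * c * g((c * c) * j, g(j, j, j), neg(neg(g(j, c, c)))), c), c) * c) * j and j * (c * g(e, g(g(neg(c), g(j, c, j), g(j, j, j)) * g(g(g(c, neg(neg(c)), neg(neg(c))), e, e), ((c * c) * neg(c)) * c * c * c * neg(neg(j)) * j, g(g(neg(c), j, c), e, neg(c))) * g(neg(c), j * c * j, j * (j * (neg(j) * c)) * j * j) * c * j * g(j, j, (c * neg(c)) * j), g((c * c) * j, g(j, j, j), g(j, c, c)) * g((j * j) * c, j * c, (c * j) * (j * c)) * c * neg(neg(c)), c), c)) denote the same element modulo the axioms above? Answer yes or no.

Left:  (g(e, g(c * g(neg(c), g(c * j * neg(c), c, j), g(j, j, j)) * (g(neg(c), j * (neg(neg(c)) * j), (c * j) * j * j) * (j * (j * neg(j)))) * g(j, j, neg(neg(j))) * g(g(g(c, neg(neg(c)), c), e, e), j * c * c * j * c * c, g(neg(neg(neg(neg(g(c, j, c))))), e, neg(c))), g(c * (j * j), c * j, (c * j) * j * c) * c * c * g((c * c) * j, g(j, j, j), neg(neg(g(j, c, c)))), c), c) * c) * j
  Push neg inside:  distribute neg over * and collapse double neg
  Combine occurrences:  g(e, g(c * g(g(g(c, c, c), e, e), c * c * c * c * j * j, g(g(c, j, c), e, neg(c))) * g(j, j, j) * g(neg(c), c * j * j, c * j * j * j) * g(neg(c), g(j, c, j), g(j, j, j)) * j, c * c * g(c * c * j, g(j, j, j), g(j, c, c)) * g(c * j * j, c * j, c * c * j * j), c), c) * c * j
  Sort:  c * g(e, g(c * g(g(g(c, c, c), e, e), c * c * c * c * j * j, g(g(c, j, c), e, neg(c))) * g(j, j, j) * g(neg(c), c * j * j, c * j * j * j) * g(neg(c), g(j, c, j), g(j, j, j)) * j, c * c * g(c * c * j, g(j, j, j), g(j, c, c)) * g(c * j * j, c * j, c * c * j * j), c), c) * j
Right:  j * (c * g(e, g(g(neg(c), g(j, c, j), g(j, j, j)) * g(g(g(c, neg(neg(c)), neg(neg(c))), e, e), ((c * c) * neg(c)) * c * c * c * neg(neg(j)) * j, g(g(neg(c), j, c), e, neg(c))) * g(neg(c), j * c * j, j * (j * (neg(j) * c)) * j * j) * c * j * g(j, j, (c * neg(c)) * j), g((c * c) * j, g(j, j, j), g(j, c, c)) * g((j * j) * c, j * c, (c * j) * (j * c)) * c * neg(neg(c)), c), c))
  Push neg inside:  distribute neg over * and collapse double neg
  Collect:  j * c * g(e, g(c * g(g(g(c, c, c), e, e), c * c * c * c * j * j, g(g(neg(c), j, c), e, neg(c))) * g(j, j, j) * g(neg(c), c * j * j, c * j * j * j) * g(neg(c), g(j, c, j), g(j, j, j)) * j, c * c * g(c * c * j, g(j, j, j), g(j, c, c)) * g(c * j * j, c * j, c * c * j * j), c), c)
  Sort arguments:  c * g(e, g(c * g(g(g(c, c, c), e, e), c * c * c * c * j * j, g(g(neg(c), j, c), e, neg(c))) * g(j, j, j) * g(neg(c), c * j * j, c * j * j * j) * g(neg(c), g(j, c, j), g(j, j, j)) * j, c * c * g(c * c * j, g(j, j, j), g(j, c, c)) * g(c * j * j, c * j, c * c * j * j), c), c) * j

Answer: no — c * g(e, g(c * g(g(g(c, c, c), e, e), c * c * c * c * j * j, g(g(c, j, c), e, neg(c))) * g(j, j, j) * g(neg(c), c * j * j, c * j * j * j) * g(neg(c), g(j, c, j), g(j, j, j)) * j, c * c * g(c * c * j, g(j, j, j), g(j, c, c)) * g(c * j * j, c * j, c * c * j * j), c), c) * j vs c * g(e, g(c * g(g(g(c, c, c), e, e), c * c * c * c * j * j, g(g(neg(c), j, c), e, neg(c))) * g(j, j, j) * g(neg(c), c * j * j, c * j * j * j) * g(neg(c), g(j, c, j), g(j, j, j)) * j, c * c * g(c * c * j, g(j, j, j), g(j, c, c)) * g(c * j * j, c * j, c * c * j * j), c), c) * j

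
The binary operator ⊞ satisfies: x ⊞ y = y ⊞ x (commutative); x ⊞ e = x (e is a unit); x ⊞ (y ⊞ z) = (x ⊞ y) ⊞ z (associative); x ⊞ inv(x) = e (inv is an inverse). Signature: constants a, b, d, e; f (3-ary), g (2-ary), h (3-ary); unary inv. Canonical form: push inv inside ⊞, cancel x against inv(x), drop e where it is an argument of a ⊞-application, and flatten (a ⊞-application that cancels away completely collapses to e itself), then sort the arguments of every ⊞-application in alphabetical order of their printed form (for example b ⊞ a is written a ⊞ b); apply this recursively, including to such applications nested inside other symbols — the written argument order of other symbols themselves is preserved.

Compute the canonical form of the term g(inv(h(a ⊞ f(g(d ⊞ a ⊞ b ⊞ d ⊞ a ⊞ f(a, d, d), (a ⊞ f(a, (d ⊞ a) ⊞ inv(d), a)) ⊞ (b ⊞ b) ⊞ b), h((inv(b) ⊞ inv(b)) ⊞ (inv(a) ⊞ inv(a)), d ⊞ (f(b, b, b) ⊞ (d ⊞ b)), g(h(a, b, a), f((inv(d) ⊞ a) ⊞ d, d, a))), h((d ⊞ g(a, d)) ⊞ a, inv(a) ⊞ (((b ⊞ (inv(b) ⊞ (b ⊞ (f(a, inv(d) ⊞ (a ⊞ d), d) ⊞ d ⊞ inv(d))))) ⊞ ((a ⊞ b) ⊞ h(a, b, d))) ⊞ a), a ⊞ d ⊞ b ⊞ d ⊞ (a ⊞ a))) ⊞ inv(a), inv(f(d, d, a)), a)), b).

Answer: g(inv(h(f(g(a ⊞ a ⊞ b ⊞ d ⊞ d ⊞ f(a, d, d), a ⊞ b ⊞ b ⊞ b ⊞ f(a, a, a)), h(inv(a) ⊞ inv(a) ⊞ inv(b) ⊞ inv(b), b ⊞ d ⊞ d ⊞ f(b, b, b), g(h(a, b, a), f(a, d, a))), h(a ⊞ d ⊞ g(a, d), a ⊞ b ⊞ b ⊞ f(a, a, d) ⊞ h(a, b, d), a ⊞ a ⊞ a ⊞ b ⊞ d ⊞ d)), inv(f(d, d, a)), a)), b)

Derivation:
Descend into:  a ⊞ f(g(d ⊞ a ⊞ b ⊞ d ⊞ a ⊞ f(a, d, d), (a ⊞ f(a, (d ⊞ a) ⊞ inv(d), a)) ⊞ (b ⊞ b) ⊞ b), h((inv(b) ⊞ inv(b)) ⊞ (inv(a) ⊞ inv(a)), d ⊞ (f(b, b, b) ⊞ (d ⊞ b)), g(h(a, b, a), f((inv(d) ⊞ a) ⊞ d, d, a))), h((d ⊞ g(a, d)) ⊞ a, inv(a) ⊞ (((b ⊞ (inv(b) ⊞ (b ⊞ (f(a, inv(d) ⊞ (a ⊞ d), d) ⊞ d ⊞ inv(d))))) ⊞ ((a ⊞ b) ⊞ h(a, b, d))) ⊞ a), a ⊞ d ⊞ b ⊞ d ⊞ (a ⊞ a))) ⊞ inv(a)
Inverses cancel:  a cancels
Collect:  f(g(a ⊞ a ⊞ b ⊞ d ⊞ d ⊞ f(a, d, d), a ⊞ b ⊞ b ⊞ b ⊞ f(a, a, a)), h(inv(a) ⊞ inv(a) ⊞ inv(b) ⊞ inv(b), b ⊞ d ⊞ d ⊞ f(b, b, b), g(h(a, b, a), f(a, d, a))), h(a ⊞ d ⊞ g(a, d), a ⊞ b ⊞ b ⊞ f(a, a, d) ⊞ h(a, b, d), a ⊞ a ⊞ a ⊞ b ⊞ d ⊞ d))
Reassemble:  g(inv(h(f(g(a ⊞ a ⊞ b ⊞ d ⊞ d ⊞ f(a, d, d), a ⊞ b ⊞ b ⊞ b ⊞ f(a, a, a)), h(inv(a) ⊞ inv(a) ⊞ inv(b) ⊞ inv(b), b ⊞ d ⊞ d ⊞ f(b, b, b), g(h(a, b, a), f(a, d, a))), h(a ⊞ d ⊞ g(a, d), a ⊞ b ⊞ b ⊞ f(a, a, d) ⊞ h(a, b, d), a ⊞ a ⊞ a ⊞ b ⊞ d ⊞ d)), inv(f(d, d, a)), a)), b)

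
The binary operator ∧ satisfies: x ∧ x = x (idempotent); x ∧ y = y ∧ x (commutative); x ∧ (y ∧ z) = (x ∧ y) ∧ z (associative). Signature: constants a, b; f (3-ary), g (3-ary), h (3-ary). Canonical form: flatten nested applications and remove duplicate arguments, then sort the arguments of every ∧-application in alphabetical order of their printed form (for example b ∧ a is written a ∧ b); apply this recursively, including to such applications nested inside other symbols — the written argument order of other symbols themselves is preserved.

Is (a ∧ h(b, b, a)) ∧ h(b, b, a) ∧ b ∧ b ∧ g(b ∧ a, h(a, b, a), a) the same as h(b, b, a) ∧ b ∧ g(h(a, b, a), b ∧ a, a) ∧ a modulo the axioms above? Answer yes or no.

Answer: no — a ∧ b ∧ g(a ∧ b, h(a, b, a), a) ∧ h(b, b, a) vs a ∧ b ∧ g(h(a, b, a), a ∧ b, a) ∧ h(b, b, a)

Derivation:
Left:  (a ∧ h(b, b, a)) ∧ h(b, b, a) ∧ b ∧ b ∧ g(b ∧ a, h(a, b, a), a)
  Flatten:  a ∧ h(b, b, a) ∧ h(b, b, a) ∧ b ∧ b ∧ g(b ∧ a, h(a, b, a), a)
  Simplify inside:  g(b ∧ a, h(a, b, a), a)  →  g(a ∧ b, h(a, b, a), a)
  Deduplicate:  drop duplicate h(b, b, a), b
  Order the arguments:  a ∧ b ∧ g(a ∧ b, h(a, b, a), a) ∧ h(b, b, a)
Right:  h(b, b, a) ∧ b ∧ g(h(a, b, a), b ∧ a, a) ∧ a
  Simplify inside:  g(h(a, b, a), b ∧ a, a)  →  g(h(a, b, a), a ∧ b, a)
  Sort:  a ∧ b ∧ g(h(a, b, a), a ∧ b, a) ∧ h(b, b, a)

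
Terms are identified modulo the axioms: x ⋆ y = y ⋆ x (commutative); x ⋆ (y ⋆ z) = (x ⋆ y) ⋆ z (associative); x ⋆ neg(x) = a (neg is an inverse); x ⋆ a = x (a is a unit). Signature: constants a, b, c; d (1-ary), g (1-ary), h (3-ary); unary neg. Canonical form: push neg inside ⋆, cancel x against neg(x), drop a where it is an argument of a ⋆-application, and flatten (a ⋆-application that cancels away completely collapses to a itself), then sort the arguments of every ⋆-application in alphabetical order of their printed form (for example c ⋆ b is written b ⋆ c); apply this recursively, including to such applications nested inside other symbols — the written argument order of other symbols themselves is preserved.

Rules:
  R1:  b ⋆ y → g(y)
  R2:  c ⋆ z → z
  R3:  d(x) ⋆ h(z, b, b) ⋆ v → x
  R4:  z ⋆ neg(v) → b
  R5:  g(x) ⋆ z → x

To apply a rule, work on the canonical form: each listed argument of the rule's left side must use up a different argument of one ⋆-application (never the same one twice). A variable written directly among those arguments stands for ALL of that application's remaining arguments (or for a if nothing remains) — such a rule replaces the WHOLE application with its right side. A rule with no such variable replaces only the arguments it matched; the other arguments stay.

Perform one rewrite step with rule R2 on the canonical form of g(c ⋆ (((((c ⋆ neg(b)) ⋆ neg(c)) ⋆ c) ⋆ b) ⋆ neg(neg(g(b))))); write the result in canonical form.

Answer: g(c ⋆ g(b))

Derivation:
Canonical form:  g(c ⋆ c ⋆ g(b))
Apply R2:  consuming c;  z := c ⋆ g(b)
Every leftover argument binds to the variable; the entire application is replaced.
Result:  g(c ⋆ g(b))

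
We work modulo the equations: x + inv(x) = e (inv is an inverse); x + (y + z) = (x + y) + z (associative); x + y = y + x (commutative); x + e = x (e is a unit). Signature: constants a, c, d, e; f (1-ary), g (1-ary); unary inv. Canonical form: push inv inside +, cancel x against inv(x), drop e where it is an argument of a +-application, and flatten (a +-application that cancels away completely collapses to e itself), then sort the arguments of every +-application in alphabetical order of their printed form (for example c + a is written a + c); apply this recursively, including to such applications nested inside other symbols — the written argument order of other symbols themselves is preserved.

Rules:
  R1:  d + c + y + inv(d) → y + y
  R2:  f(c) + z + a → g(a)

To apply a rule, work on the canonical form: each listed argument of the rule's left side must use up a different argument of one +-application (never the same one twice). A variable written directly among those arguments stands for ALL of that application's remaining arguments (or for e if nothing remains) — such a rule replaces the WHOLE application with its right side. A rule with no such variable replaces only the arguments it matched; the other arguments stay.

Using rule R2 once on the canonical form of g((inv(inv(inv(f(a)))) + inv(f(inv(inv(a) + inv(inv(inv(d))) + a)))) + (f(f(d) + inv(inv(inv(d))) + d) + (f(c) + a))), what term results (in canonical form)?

Answer: g(g(a))

Derivation:
Canonical form:  g(a + f(c) + f(f(d)) + inv(f(a)) + inv(f(d)))
Match R2:  consume a, f(c);  z := f(f(d)) + inv(f(a)) + inv(f(d))
The variable takes the whole remainder — replace the entire application.
Giving:  g(g(a))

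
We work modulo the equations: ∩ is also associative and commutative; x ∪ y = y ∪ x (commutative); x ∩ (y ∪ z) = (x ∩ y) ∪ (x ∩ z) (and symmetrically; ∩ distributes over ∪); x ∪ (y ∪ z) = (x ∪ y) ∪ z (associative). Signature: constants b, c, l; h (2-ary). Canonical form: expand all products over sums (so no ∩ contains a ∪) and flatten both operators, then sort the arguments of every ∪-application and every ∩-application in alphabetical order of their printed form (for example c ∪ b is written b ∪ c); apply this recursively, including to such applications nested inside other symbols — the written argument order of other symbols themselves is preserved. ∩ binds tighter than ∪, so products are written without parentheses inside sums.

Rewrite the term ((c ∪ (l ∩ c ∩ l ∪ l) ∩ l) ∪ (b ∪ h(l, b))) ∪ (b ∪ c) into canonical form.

Answer: b ∪ b ∪ c ∪ c ∪ c ∩ l ∩ l ∩ l ∪ h(l, b) ∪ l ∩ l

Derivation:
Expand:  c ∪ c ∩ l ∩ l ∩ l ∪ l ∩ l ∪ b ∪ h(l, b) ∪ b ∪ c
Order the arguments:  b ∪ b ∪ c ∪ c ∪ c ∩ l ∩ l ∩ l ∪ h(l, b) ∪ l ∩ l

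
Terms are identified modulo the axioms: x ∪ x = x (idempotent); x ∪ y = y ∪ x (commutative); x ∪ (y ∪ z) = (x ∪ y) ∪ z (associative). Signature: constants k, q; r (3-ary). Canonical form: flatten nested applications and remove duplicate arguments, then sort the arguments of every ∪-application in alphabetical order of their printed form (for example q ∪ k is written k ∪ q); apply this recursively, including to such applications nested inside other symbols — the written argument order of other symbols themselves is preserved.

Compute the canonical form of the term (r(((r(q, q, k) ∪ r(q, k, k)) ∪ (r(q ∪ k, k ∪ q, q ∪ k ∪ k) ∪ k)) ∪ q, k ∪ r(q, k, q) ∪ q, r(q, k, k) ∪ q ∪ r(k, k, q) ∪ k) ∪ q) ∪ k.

Un-nest:  r(((r(q, q, k) ∪ r(q, k, k)) ∪ (r(q ∪ k, k ∪ q, q ∪ k ∪ k) ∪ k)) ∪ q, k ∪ r(q, k, q) ∪ q, r(q, k, k) ∪ q ∪ r(k, k, q) ∪ k) ∪ q ∪ k
Canonicalize subterm:  r(((r(q, q, k) ∪ r(q, k, k)) ∪ (r(q ∪ k, k ∪ q, q ∪ k ∪ k) ∪ k)) ∪ q, k ∪ r(q, k, q) ∪ q, r(q, k, k) ∪ q ∪ r(k, k, q) ∪ k)  →  r(k ∪ q ∪ r(k ∪ q, k ∪ q, k ∪ q) ∪ r(q, k, k) ∪ r(q, q, k), k ∪ q ∪ r(q, k, q), k ∪ q ∪ r(k, k, q) ∪ r(q, k, k))
Order the arguments:  k ∪ q ∪ r(k ∪ q ∪ r(k ∪ q, k ∪ q, k ∪ q) ∪ r(q, k, k) ∪ r(q, q, k), k ∪ q ∪ r(q, k, q), k ∪ q ∪ r(k, k, q) ∪ r(q, k, k))

Answer: k ∪ q ∪ r(k ∪ q ∪ r(k ∪ q, k ∪ q, k ∪ q) ∪ r(q, k, k) ∪ r(q, q, k), k ∪ q ∪ r(q, k, q), k ∪ q ∪ r(k, k, q) ∪ r(q, k, k))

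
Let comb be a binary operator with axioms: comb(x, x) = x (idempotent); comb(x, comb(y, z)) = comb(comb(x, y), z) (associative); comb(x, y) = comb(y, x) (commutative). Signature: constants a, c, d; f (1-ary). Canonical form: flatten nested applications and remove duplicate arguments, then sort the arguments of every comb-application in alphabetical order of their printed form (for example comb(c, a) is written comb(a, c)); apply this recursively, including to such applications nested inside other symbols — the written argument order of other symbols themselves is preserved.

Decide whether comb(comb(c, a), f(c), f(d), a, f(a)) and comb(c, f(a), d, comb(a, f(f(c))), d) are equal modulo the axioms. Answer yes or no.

Left:  comb(comb(c, a), f(c), f(d), a, f(a))
  Un-nest:  comb(c, a, f(c), f(d), a, f(a))
  Deduplicate:  drop duplicate a
  Sort arguments:  comb(a, c, f(a), f(c), f(d))
Right:  comb(c, f(a), d, comb(a, f(f(c))), d)
  Merge nested applications:  comb(c, f(a), d, a, f(f(c)), d)
  Deduplicate:  drop duplicate d
  Sort arguments:  comb(a, c, d, f(a), f(f(c)))

Answer: no — comb(a, c, f(a), f(c), f(d)) vs comb(a, c, d, f(a), f(f(c)))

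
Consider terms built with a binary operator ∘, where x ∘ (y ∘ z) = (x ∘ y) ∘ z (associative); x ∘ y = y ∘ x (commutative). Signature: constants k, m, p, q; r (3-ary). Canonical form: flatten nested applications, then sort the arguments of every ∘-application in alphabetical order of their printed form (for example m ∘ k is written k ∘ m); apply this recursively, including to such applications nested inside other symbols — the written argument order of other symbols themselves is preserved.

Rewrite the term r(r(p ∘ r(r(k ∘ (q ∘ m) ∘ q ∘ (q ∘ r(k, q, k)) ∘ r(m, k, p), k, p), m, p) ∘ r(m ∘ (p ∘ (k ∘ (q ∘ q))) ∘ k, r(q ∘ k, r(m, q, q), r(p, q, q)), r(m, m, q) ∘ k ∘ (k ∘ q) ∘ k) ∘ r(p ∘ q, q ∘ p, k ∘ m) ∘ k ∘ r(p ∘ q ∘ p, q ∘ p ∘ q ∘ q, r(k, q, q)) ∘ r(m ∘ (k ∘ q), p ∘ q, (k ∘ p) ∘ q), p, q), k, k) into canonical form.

Answer: r(r(k ∘ p ∘ r(k ∘ k ∘ m ∘ p ∘ q ∘ q, r(k ∘ q, r(m, q, q), r(p, q, q)), k ∘ k ∘ k ∘ q ∘ r(m, m, q)) ∘ r(k ∘ m ∘ q, p ∘ q, k ∘ p ∘ q) ∘ r(p ∘ p ∘ q, p ∘ q ∘ q ∘ q, r(k, q, q)) ∘ r(p ∘ q, p ∘ q, k ∘ m) ∘ r(r(k ∘ m ∘ q ∘ q ∘ q ∘ r(k, q, k) ∘ r(m, k, p), k, p), m, p), p, q), k, k)

Derivation:
Focus inside:  p ∘ r(r(k ∘ (q ∘ m) ∘ q ∘ (q ∘ r(k, q, k)) ∘ r(m, k, p), k, p), m, p) ∘ r(m ∘ (p ∘ (k ∘ (q ∘ q))) ∘ k, r(q ∘ k, r(m, q, q), r(p, q, q)), r(m, m, q) ∘ k ∘ (k ∘ q) ∘ k) ∘ r(p ∘ q, q ∘ p, k ∘ m) ∘ k ∘ r(p ∘ q ∘ p, q ∘ p ∘ q ∘ q, r(k, q, q)) ∘ r(m ∘ (k ∘ q), p ∘ q, (k ∘ p) ∘ q)
Canonicalize subterm:  r(r(k ∘ (q ∘ m) ∘ q ∘ (q ∘ r(k, q, k)) ∘ r(m, k, p), k, p), m, p)  →  r(r(k ∘ m ∘ q ∘ q ∘ q ∘ r(k, q, k) ∘ r(m, k, p), k, p), m, p)
Inside:  r(m ∘ (p ∘ (k ∘ (q ∘ q))) ∘ k, r(q ∘ k, r(m, q, q), r(p, q, q)), r(m, m, q) ∘ k ∘ (k ∘ q) ∘ k)  →  r(k ∘ k ∘ m ∘ p ∘ q ∘ q, r(k ∘ q, r(m, q, q), r(p, q, q)), k ∘ k ∘ k ∘ q ∘ r(m, m, q))
Simplify inside:  r(p ∘ q, q ∘ p, k ∘ m)  →  r(p ∘ q, p ∘ q, k ∘ m)
Order the arguments:  k ∘ p ∘ r(k ∘ k ∘ m ∘ p ∘ q ∘ q, r(k ∘ q, r(m, q, q), r(p, q, q)), k ∘ k ∘ k ∘ q ∘ r(m, m, q)) ∘ r(k ∘ m ∘ q, p ∘ q, k ∘ p ∘ q) ∘ r(p ∘ p ∘ q, p ∘ q ∘ q ∘ q, r(k, q, q)) ∘ r(p ∘ q, p ∘ q, k ∘ m) ∘ r(r(k ∘ m ∘ q ∘ q ∘ q ∘ r(k, q, k) ∘ r(m, k, p), k, p), m, p)
Reassemble:  r(r(k ∘ p ∘ r(k ∘ k ∘ m ∘ p ∘ q ∘ q, r(k ∘ q, r(m, q, q), r(p, q, q)), k ∘ k ∘ k ∘ q ∘ r(m, m, q)) ∘ r(k ∘ m ∘ q, p ∘ q, k ∘ p ∘ q) ∘ r(p ∘ p ∘ q, p ∘ q ∘ q ∘ q, r(k, q, q)) ∘ r(p ∘ q, p ∘ q, k ∘ m) ∘ r(r(k ∘ m ∘ q ∘ q ∘ q ∘ r(k, q, k) ∘ r(m, k, p), k, p), m, p), p, q), k, k)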